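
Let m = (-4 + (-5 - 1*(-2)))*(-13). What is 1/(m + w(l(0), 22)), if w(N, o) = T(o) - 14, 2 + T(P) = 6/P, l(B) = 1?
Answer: 11/828 ≈ 0.013285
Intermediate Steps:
T(P) = -2 + 6/P
w(N, o) = -16 + 6/o (w(N, o) = (-2 + 6/o) - 14 = -16 + 6/o)
m = 91 (m = (-4 + (-5 + 2))*(-13) = (-4 - 3)*(-13) = -7*(-13) = 91)
1/(m + w(l(0), 22)) = 1/(91 + (-16 + 6/22)) = 1/(91 + (-16 + 6*(1/22))) = 1/(91 + (-16 + 3/11)) = 1/(91 - 173/11) = 1/(828/11) = 11/828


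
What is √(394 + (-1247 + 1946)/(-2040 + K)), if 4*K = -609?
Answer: √3363583790/2923 ≈ 19.841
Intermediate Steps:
K = -609/4 (K = (¼)*(-609) = -609/4 ≈ -152.25)
√(394 + (-1247 + 1946)/(-2040 + K)) = √(394 + (-1247 + 1946)/(-2040 - 609/4)) = √(394 + 699/(-8769/4)) = √(394 + 699*(-4/8769)) = √(394 - 932/2923) = √(1150730/2923) = √3363583790/2923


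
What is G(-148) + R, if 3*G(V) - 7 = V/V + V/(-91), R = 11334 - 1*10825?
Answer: 46611/91 ≈ 512.21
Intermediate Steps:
R = 509 (R = 11334 - 10825 = 509)
G(V) = 8/3 - V/273 (G(V) = 7/3 + (V/V + V/(-91))/3 = 7/3 + (1 + V*(-1/91))/3 = 7/3 + (1 - V/91)/3 = 7/3 + (⅓ - V/273) = 8/3 - V/273)
G(-148) + R = (8/3 - 1/273*(-148)) + 509 = (8/3 + 148/273) + 509 = 292/91 + 509 = 46611/91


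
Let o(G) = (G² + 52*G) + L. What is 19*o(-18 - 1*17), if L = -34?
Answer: -11951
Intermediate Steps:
o(G) = -34 + G² + 52*G (o(G) = (G² + 52*G) - 34 = -34 + G² + 52*G)
19*o(-18 - 1*17) = 19*(-34 + (-18 - 1*17)² + 52*(-18 - 1*17)) = 19*(-34 + (-18 - 17)² + 52*(-18 - 17)) = 19*(-34 + (-35)² + 52*(-35)) = 19*(-34 + 1225 - 1820) = 19*(-629) = -11951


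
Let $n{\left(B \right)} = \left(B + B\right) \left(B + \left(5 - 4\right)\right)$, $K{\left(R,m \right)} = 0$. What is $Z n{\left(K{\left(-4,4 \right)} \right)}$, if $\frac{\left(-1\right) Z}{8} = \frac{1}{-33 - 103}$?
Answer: $0$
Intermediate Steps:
$n{\left(B \right)} = 2 B \left(1 + B\right)$ ($n{\left(B \right)} = 2 B \left(B + \left(5 - 4\right)\right) = 2 B \left(B + 1\right) = 2 B \left(1 + B\right)$)
$Z = \frac{1}{17}$ ($Z = - \frac{8}{-33 - 103} = - \frac{8}{-136} = \left(-8\right) \left(- \frac{1}{136}\right) = \frac{1}{17} \approx 0.058824$)
$Z n{\left(K{\left(-4,4 \right)} \right)} = \frac{2 \cdot 0 \left(1 + 0\right)}{17} = \frac{2 \cdot 0 \cdot 1}{17} = \frac{1}{17} \cdot 0 = 0$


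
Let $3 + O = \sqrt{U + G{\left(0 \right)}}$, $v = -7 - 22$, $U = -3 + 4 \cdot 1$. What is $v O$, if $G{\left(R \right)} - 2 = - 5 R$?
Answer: $87 - 29 \sqrt{3} \approx 36.771$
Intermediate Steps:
$G{\left(R \right)} = 2 - 5 R$
$U = 1$ ($U = -3 + 4 = 1$)
$v = -29$
$O = -3 + \sqrt{3}$ ($O = -3 + \sqrt{1 + \left(2 - 0\right)} = -3 + \sqrt{1 + \left(2 + 0\right)} = -3 + \sqrt{1 + 2} = -3 + \sqrt{3} \approx -1.268$)
$v O = - 29 \left(-3 + \sqrt{3}\right) = 87 - 29 \sqrt{3}$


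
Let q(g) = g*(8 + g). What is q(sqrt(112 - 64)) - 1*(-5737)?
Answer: 5785 + 32*sqrt(3) ≈ 5840.4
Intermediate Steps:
q(sqrt(112 - 64)) - 1*(-5737) = sqrt(112 - 64)*(8 + sqrt(112 - 64)) - 1*(-5737) = sqrt(48)*(8 + sqrt(48)) + 5737 = (4*sqrt(3))*(8 + 4*sqrt(3)) + 5737 = 4*sqrt(3)*(8 + 4*sqrt(3)) + 5737 = 5737 + 4*sqrt(3)*(8 + 4*sqrt(3))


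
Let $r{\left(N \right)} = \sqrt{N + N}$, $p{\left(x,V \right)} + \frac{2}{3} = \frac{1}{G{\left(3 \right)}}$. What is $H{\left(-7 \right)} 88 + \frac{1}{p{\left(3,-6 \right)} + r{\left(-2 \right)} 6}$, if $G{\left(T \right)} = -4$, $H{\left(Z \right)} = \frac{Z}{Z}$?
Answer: $\frac{1835284}{20857} - \frac{1728 i}{20857} \approx 87.994 - 0.08285 i$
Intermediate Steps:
$H{\left(Z \right)} = 1$
$p{\left(x,V \right)} = - \frac{11}{12}$ ($p{\left(x,V \right)} = - \frac{2}{3} + \frac{1}{-4} = - \frac{2}{3} - \frac{1}{4} = - \frac{11}{12}$)
$r{\left(N \right)} = \sqrt{2} \sqrt{N}$ ($r{\left(N \right)} = \sqrt{2 N} = \sqrt{2} \sqrt{N}$)
$H{\left(-7 \right)} 88 + \frac{1}{p{\left(3,-6 \right)} + r{\left(-2 \right)} 6} = 1 \cdot 88 + \frac{1}{- \frac{11}{12} + \sqrt{2} \sqrt{-2} \cdot 6} = 88 + \frac{1}{- \frac{11}{12} + \sqrt{2} i \sqrt{2} \cdot 6} = 88 + \frac{1}{- \frac{11}{12} + 2 i 6} = 88 + \frac{1}{- \frac{11}{12} + 12 i} = 88 + \frac{144 \left(- \frac{11}{12} - 12 i\right)}{20857}$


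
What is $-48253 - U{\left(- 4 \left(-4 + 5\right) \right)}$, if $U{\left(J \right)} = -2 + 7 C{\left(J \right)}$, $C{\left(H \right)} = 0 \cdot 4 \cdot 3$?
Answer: $-48251$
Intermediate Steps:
$C{\left(H \right)} = 0$ ($C{\left(H \right)} = 0 \cdot 3 = 0$)
$U{\left(J \right)} = -2$ ($U{\left(J \right)} = -2 + 7 \cdot 0 = -2 + 0 = -2$)
$-48253 - U{\left(- 4 \left(-4 + 5\right) \right)} = -48253 - -2 = -48253 + 2 = -48251$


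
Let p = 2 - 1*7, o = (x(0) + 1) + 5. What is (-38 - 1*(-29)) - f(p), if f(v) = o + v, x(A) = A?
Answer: -10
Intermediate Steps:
o = 6 (o = (0 + 1) + 5 = 1 + 5 = 6)
p = -5 (p = 2 - 7 = -5)
f(v) = 6 + v
(-38 - 1*(-29)) - f(p) = (-38 - 1*(-29)) - (6 - 5) = (-38 + 29) - 1*1 = -9 - 1 = -10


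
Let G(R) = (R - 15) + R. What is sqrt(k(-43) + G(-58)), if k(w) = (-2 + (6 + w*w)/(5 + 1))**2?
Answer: sqrt(3391933)/6 ≈ 306.95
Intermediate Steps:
G(R) = -15 + 2*R (G(R) = (-15 + R) + R = -15 + 2*R)
k(w) = (-1 + w**2/6)**2 (k(w) = (-2 + (6 + w**2)/6)**2 = (-2 + (6 + w**2)*(1/6))**2 = (-2 + (1 + w**2/6))**2 = (-1 + w**2/6)**2)
sqrt(k(-43) + G(-58)) = sqrt((-6 + (-43)**2)**2/36 + (-15 + 2*(-58))) = sqrt((-6 + 1849)**2/36 + (-15 - 116)) = sqrt((1/36)*1843**2 - 131) = sqrt((1/36)*3396649 - 131) = sqrt(3396649/36 - 131) = sqrt(3391933/36) = sqrt(3391933)/6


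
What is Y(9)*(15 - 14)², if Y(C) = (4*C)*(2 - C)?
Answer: -252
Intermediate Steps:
Y(C) = 4*C*(2 - C)
Y(9)*(15 - 14)² = (4*9*(2 - 1*9))*(15 - 14)² = (4*9*(2 - 9))*1² = (4*9*(-7))*1 = -252*1 = -252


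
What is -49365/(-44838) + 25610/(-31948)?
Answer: 5955720/19895617 ≈ 0.29935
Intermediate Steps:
-49365/(-44838) + 25610/(-31948) = -49365*(-1/44838) + 25610*(-1/31948) = 5485/4982 - 12805/15974 = 5955720/19895617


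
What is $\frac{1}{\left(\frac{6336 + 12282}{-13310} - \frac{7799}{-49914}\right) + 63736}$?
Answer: $\frac{332177670}{21171263228039} \approx 1.569 \cdot 10^{-5}$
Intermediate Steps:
$\frac{1}{\left(\frac{6336 + 12282}{-13310} - \frac{7799}{-49914}\right) + 63736} = \frac{1}{\left(18618 \left(- \frac{1}{13310}\right) - - \frac{7799}{49914}\right) + 63736} = \frac{1}{\left(- \frac{9309}{6655} + \frac{7799}{49914}\right) + 63736} = \frac{1}{- \frac{412747081}{332177670} + 63736} = \frac{1}{\frac{21171263228039}{332177670}} = \frac{332177670}{21171263228039}$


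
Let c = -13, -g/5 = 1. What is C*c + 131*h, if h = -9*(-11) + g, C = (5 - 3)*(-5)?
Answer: 12444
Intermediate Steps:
g = -5 (g = -5*1 = -5)
C = -10 (C = 2*(-5) = -10)
h = 94 (h = -9*(-11) - 5 = 99 - 5 = 94)
C*c + 131*h = -10*(-13) + 131*94 = 130 + 12314 = 12444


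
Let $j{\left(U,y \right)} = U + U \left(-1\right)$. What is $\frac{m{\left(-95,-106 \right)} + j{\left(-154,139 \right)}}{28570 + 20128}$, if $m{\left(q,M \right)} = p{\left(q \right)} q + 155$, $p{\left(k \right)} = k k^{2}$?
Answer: $\frac{40725390}{24349} \approx 1672.6$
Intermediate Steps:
$j{\left(U,y \right)} = 0$ ($j{\left(U,y \right)} = U - U = 0$)
$p{\left(k \right)} = k^{3}$
$m{\left(q,M \right)} = 155 + q^{4}$ ($m{\left(q,M \right)} = q^{3} q + 155 = q^{4} + 155 = 155 + q^{4}$)
$\frac{m{\left(-95,-106 \right)} + j{\left(-154,139 \right)}}{28570 + 20128} = \frac{\left(155 + \left(-95\right)^{4}\right) + 0}{28570 + 20128} = \frac{\left(155 + 81450625\right) + 0}{48698} = \left(81450780 + 0\right) \frac{1}{48698} = 81450780 \cdot \frac{1}{48698} = \frac{40725390}{24349}$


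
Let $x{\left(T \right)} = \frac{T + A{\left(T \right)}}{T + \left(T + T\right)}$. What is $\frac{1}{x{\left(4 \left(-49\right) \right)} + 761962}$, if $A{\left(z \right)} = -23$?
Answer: $\frac{196}{149344625} \approx 1.3124 \cdot 10^{-6}$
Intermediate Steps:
$x{\left(T \right)} = \frac{-23 + T}{3 T}$ ($x{\left(T \right)} = \frac{T - 23}{T + \left(T + T\right)} = \frac{-23 + T}{T + 2 T} = \frac{-23 + T}{3 T}$)
$\frac{1}{x{\left(4 \left(-49\right) \right)} + 761962} = \frac{1}{\frac{-23 + 4 \left(-49\right)}{3 \cdot 4 \left(-49\right)} + 761962} = \frac{1}{\frac{-23 - 196}{3 \left(-196\right)} + 761962} = \frac{1}{\frac{1}{3} \left(- \frac{1}{196}\right) \left(-219\right) + 761962} = \frac{1}{\frac{73}{196} + 761962} = \frac{1}{\frac{149344625}{196}} = \frac{196}{149344625}$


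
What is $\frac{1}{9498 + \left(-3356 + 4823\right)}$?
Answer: $\frac{1}{10965} \approx 9.1199 \cdot 10^{-5}$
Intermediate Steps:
$\frac{1}{9498 + \left(-3356 + 4823\right)} = \frac{1}{9498 + 1467} = \frac{1}{10965}$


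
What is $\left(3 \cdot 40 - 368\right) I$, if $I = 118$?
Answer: $-29264$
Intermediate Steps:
$\left(3 \cdot 40 - 368\right) I = \left(3 \cdot 40 - 368\right) 118 = \left(120 - 368\right) 118 = \left(-248\right) 118 = -29264$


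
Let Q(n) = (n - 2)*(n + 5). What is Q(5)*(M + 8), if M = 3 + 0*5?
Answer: 330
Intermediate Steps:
M = 3 (M = 3 + 0 = 3)
Q(n) = (-2 + n)*(5 + n)
Q(5)*(M + 8) = (-10 + 5² + 3*5)*(3 + 8) = (-10 + 25 + 15)*11 = 30*11 = 330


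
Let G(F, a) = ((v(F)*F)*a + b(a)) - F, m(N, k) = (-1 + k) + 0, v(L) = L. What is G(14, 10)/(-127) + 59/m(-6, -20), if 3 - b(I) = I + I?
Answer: -48002/2667 ≈ -17.999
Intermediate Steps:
m(N, k) = -1 + k
b(I) = 3 - 2*I (b(I) = 3 - (I + I) = 3 - 2*I)
G(F, a) = 3 - F - 2*a + a*F² (G(F, a) = ((F*F)*a + (3 - 2*a)) - F = (F²*a + (3 - 2*a)) - F = (a*F² + (3 - 2*a)) - F = (3 - 2*a + a*F²) - F = 3 - F - 2*a + a*F²)
G(14, 10)/(-127) + 59/m(-6, -20) = (3 - 1*14 - 2*10 + 10*14²)/(-127) + 59/(-1 - 20) = (3 - 14 - 20 + 10*196)*(-1/127) + 59/(-21) = (3 - 14 - 20 + 1960)*(-1/127) + 59*(-1/21) = 1929*(-1/127) - 59/21 = -1929/127 - 59/21 = -48002/2667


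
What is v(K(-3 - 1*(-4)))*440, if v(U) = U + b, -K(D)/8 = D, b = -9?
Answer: -7480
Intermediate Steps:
K(D) = -8*D
v(U) = -9 + U (v(U) = U - 9 = -9 + U)
v(K(-3 - 1*(-4)))*440 = (-9 - 8*(-3 - 1*(-4)))*440 = (-9 - 8*(-3 + 4))*440 = (-9 - 8*1)*440 = (-9 - 8)*440 = -17*440 = -7480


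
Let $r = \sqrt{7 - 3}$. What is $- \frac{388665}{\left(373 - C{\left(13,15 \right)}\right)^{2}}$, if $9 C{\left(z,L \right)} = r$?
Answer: $- \frac{6296373}{2251205} \approx -2.7969$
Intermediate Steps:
$r = 2$ ($r = \sqrt{4} = 2$)
$C{\left(z,L \right)} = \frac{2}{9}$ ($C{\left(z,L \right)} = \frac{1}{9} \cdot 2 = \frac{2}{9}$)
$- \frac{388665}{\left(373 - C{\left(13,15 \right)}\right)^{2}} = - \frac{388665}{\left(373 - \frac{2}{9}\right)^{2}} = - \frac{388665}{\left(\frac{3355}{9}\right)^{2}} = - \frac{388665}{\frac{11256025}{81}} = \left(-388665\right) \frac{81}{11256025} = - \frac{6296373}{2251205}$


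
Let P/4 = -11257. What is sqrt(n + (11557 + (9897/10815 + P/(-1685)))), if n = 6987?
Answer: sqrt(27410726658560035)/1214885 ≈ 136.28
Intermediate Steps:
P = -45028 (P = 4*(-11257) = -45028)
sqrt(n + (11557 + (9897/10815 + P/(-1685)))) = sqrt(6987 + (11557 + (9897/10815 - 45028/(-1685)))) = sqrt(6987 + (11557 + (9897*(1/10815) - 45028*(-1/1685)))) = sqrt(6987 + (11557 + (3299/3605 + 45028/1685))) = sqrt(6987 + (11557 + 33576951/1214885)) = sqrt(6987 + 14074002896/1214885) = sqrt(22562404391/1214885) = sqrt(27410726658560035)/1214885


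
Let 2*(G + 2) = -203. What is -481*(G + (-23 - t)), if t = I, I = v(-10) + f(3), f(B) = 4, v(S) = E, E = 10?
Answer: 135161/2 ≈ 67581.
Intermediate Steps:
v(S) = 10
G = -207/2 (G = -2 + (1/2)*(-203) = -2 - 203/2 = -207/2 ≈ -103.50)
I = 14 (I = 10 + 4 = 14)
t = 14
-481*(G + (-23 - t)) = -481*(-207/2 + (-23 - 1*14)) = -481*(-207/2 + (-23 - 14)) = -481*(-207/2 - 37) = -481*(-281/2) = 135161/2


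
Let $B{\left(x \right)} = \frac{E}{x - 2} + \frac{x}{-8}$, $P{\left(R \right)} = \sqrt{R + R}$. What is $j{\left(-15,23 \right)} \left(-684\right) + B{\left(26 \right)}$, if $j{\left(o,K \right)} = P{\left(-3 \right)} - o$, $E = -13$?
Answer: $- \frac{246331}{24} - 684 i \sqrt{6} \approx -10264.0 - 1675.5 i$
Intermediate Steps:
$P{\left(R \right)} = \sqrt{2} \sqrt{R}$ ($P{\left(R \right)} = \sqrt{2 R} = \sqrt{2} \sqrt{R}$)
$j{\left(o,K \right)} = - o + i \sqrt{6}$ ($j{\left(o,K \right)} = \sqrt{2} \sqrt{-3} - o = \sqrt{2} i \sqrt{3} - o = i \sqrt{6} - o = - o + i \sqrt{6}$)
$B{\left(x \right)} = - \frac{13}{-2 + x} - \frac{x}{8}$ ($B{\left(x \right)} = - \frac{13}{x - 2} + \frac{x}{-8} = - \frac{13}{x - 2} + x \left(- \frac{1}{8}\right) = - \frac{13}{-2 + x} - \frac{x}{8}$)
$j{\left(-15,23 \right)} \left(-684\right) + B{\left(26 \right)} = \left(\left(-1\right) \left(-15\right) + i \sqrt{6}\right) \left(-684\right) + \frac{-104 - 26^{2} + 2 \cdot 26}{8 \left(-2 + 26\right)} = \left(15 + i \sqrt{6}\right) \left(-684\right) + \frac{-104 - 676 + 52}{8 \cdot 24} = \left(-10260 - 684 i \sqrt{6}\right) + \frac{1}{8} \cdot \frac{1}{24} \left(-104 - 676 + 52\right) = \left(-10260 - 684 i \sqrt{6}\right) + \frac{1}{8} \cdot \frac{1}{24} \left(-728\right) = \left(-10260 - 684 i \sqrt{6}\right) - \frac{91}{24} = - \frac{246331}{24} - 684 i \sqrt{6}$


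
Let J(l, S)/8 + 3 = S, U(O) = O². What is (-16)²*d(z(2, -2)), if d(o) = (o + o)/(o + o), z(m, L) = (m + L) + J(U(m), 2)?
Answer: 256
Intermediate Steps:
J(l, S) = -24 + 8*S
z(m, L) = -8 + L + m (z(m, L) = (m + L) + (-24 + 8*2) = (L + m) + (-24 + 16) = (L + m) - 8 = -8 + L + m)
d(o) = 1 (d(o) = (2*o)/((2*o)) = (2*o)*(1/(2*o)) = 1)
(-16)²*d(z(2, -2)) = (-16)²*1 = 256*1 = 256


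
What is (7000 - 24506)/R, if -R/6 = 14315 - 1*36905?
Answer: -8753/67770 ≈ -0.12916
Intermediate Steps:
R = 135540 (R = -6*(14315 - 1*36905) = -6*(14315 - 36905) = -6*(-22590) = 135540)
(7000 - 24506)/R = (7000 - 24506)/135540 = -17506*1/135540 = -8753/67770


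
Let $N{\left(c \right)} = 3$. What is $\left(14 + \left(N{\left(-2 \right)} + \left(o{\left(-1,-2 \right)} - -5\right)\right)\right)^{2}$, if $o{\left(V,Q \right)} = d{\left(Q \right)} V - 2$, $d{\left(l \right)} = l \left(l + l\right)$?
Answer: $144$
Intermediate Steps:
$d{\left(l \right)} = 2 l^{2}$ ($d{\left(l \right)} = l 2 l = 2 l^{2}$)
$o{\left(V,Q \right)} = -2 + 2 V Q^{2}$ ($o{\left(V,Q \right)} = 2 Q^{2} V - 2 = 2 V Q^{2} - 2 = -2 + 2 V Q^{2}$)
$\left(14 + \left(N{\left(-2 \right)} + \left(o{\left(-1,-2 \right)} - -5\right)\right)\right)^{2} = \left(14 + \left(3 + \left(\left(-2 + 2 \left(-1\right) \left(-2\right)^{2}\right) - -5\right)\right)\right)^{2} = \left(14 + \left(3 + \left(\left(-2 + 2 \left(-1\right) 4\right) + 5\right)\right)\right)^{2} = \left(14 + \left(3 + \left(\left(-2 - 8\right) + 5\right)\right)\right)^{2} = \left(14 + \left(3 + \left(-10 + 5\right)\right)\right)^{2} = \left(14 + \left(3 - 5\right)\right)^{2} = \left(14 - 2\right)^{2} = 12^{2} = 144$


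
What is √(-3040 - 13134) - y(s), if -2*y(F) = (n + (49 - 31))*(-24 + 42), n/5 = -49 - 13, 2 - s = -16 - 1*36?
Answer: -2628 + I*√16174 ≈ -2628.0 + 127.18*I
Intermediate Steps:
s = 54 (s = 2 - (-16 - 1*36) = 2 - (-16 - 36) = 2 - 1*(-52) = 2 + 52 = 54)
n = -310 (n = 5*(-49 - 13) = 5*(-62) = -310)
y(F) = 2628 (y(F) = -(-310 + (49 - 31))*(-24 + 42)/2 = -(-310 + 18)*18/2 = -(-146)*18 = -½*(-5256) = 2628)
√(-3040 - 13134) - y(s) = √(-3040 - 13134) - 1*2628 = √(-16174) - 2628 = I*√16174 - 2628 = -2628 + I*√16174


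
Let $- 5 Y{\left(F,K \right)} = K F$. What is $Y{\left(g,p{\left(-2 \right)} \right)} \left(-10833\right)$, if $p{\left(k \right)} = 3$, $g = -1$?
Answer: $- \frac{32499}{5} \approx -6499.8$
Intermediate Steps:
$Y{\left(F,K \right)} = - \frac{F K}{5}$ ($Y{\left(F,K \right)} = - \frac{K F}{5} = - \frac{F K}{5}$)
$Y{\left(g,p{\left(-2 \right)} \right)} \left(-10833\right) = \left(- \frac{1}{5}\right) \left(-1\right) 3 \left(-10833\right) = \frac{3}{5} \left(-10833\right) = - \frac{32499}{5}$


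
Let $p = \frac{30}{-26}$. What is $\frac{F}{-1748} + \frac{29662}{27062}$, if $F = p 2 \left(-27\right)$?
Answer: $\frac{163029767}{153739222} \approx 1.0604$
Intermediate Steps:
$p = - \frac{15}{13}$ ($p = 30 \left(- \frac{1}{26}\right) = - \frac{15}{13} \approx -1.1538$)
$F = \frac{810}{13}$ ($F = \left(- \frac{15}{13}\right) 2 \left(-27\right) = \left(- \frac{30}{13}\right) \left(-27\right) = \frac{810}{13} \approx 62.308$)
$\frac{F}{-1748} + \frac{29662}{27062} = \frac{810}{13 \left(-1748\right)} + \frac{29662}{27062} = \frac{810}{13} \left(- \frac{1}{1748}\right) + 29662 \cdot \frac{1}{27062} = - \frac{405}{11362} + \frac{14831}{13531} = \frac{163029767}{153739222}$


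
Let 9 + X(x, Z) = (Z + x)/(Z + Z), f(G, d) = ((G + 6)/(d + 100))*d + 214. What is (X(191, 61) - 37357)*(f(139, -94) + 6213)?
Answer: -28412507200/183 ≈ -1.5526e+8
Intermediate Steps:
f(G, d) = 214 + d*(6 + G)/(100 + d) (f(G, d) = ((6 + G)/(100 + d))*d + 214 = d*(6 + G)/(100 + d) + 214 = 214 + d*(6 + G)/(100 + d))
X(x, Z) = -9 + (Z + x)/(2*Z) (X(x, Z) = -9 + (Z + x)/(Z + Z) = -9 + (Z + x)/((2*Z)) = -9 + (Z + x)*(1/(2*Z)) = -9 + (Z + x)/(2*Z))
(X(191, 61) - 37357)*(f(139, -94) + 6213) = ((½)*(191 - 17*61)/61 - 37357)*((21400 + 220*(-94) + 139*(-94))/(100 - 94) + 6213) = ((½)*(1/61)*(191 - 1037) - 37357)*((21400 - 20680 - 13066)/6 + 6213) = ((½)*(1/61)*(-846) - 37357)*((⅙)*(-12346) + 6213) = (-423/61 - 37357)*(-6173/3 + 6213) = -2279200/61*12466/3 = -28412507200/183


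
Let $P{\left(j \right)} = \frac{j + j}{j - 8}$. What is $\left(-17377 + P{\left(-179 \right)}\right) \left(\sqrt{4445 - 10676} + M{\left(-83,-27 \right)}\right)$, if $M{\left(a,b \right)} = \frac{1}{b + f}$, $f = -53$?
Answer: $\frac{3249141}{14960} - \frac{3249141 i \sqrt{6231}}{187} \approx 217.19 - 1.3715 \cdot 10^{6} i$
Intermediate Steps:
$P{\left(j \right)} = \frac{2 j}{-8 + j}$
$M{\left(a,b \right)} = \frac{1}{-53 + b}$ ($M{\left(a,b \right)} = \frac{1}{b - 53} = \frac{1}{-53 + b}$)
$\left(-17377 + P{\left(-179 \right)}\right) \left(\sqrt{4445 - 10676} + M{\left(-83,-27 \right)}\right) = \left(-17377 + 2 \left(-179\right) \frac{1}{-8 - 179}\right) \left(\sqrt{4445 - 10676} + \frac{1}{-53 - 27}\right) = \left(-17377 + 2 \left(-179\right) \frac{1}{-187}\right) \left(\sqrt{-6231} + \frac{1}{-80}\right) = \left(-17377 + 2 \left(-179\right) \left(- \frac{1}{187}\right)\right) \left(i \sqrt{6231} - \frac{1}{80}\right) = \left(-17377 + \frac{358}{187}\right) \left(- \frac{1}{80} + i \sqrt{6231}\right) = - \frac{3249141 \left(- \frac{1}{80} + i \sqrt{6231}\right)}{187} = \frac{3249141}{14960} - \frac{3249141 i \sqrt{6231}}{187}$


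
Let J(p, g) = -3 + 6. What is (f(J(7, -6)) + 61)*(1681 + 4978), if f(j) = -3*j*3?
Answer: 226406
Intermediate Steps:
J(p, g) = 3
f(j) = -9*j
(f(J(7, -6)) + 61)*(1681 + 4978) = (-9*3 + 61)*(1681 + 4978) = (-27 + 61)*6659 = 34*6659 = 226406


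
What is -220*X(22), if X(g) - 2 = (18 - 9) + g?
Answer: -7260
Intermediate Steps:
X(g) = 11 + g (X(g) = 2 + ((18 - 9) + g) = 2 + (9 + g) = 11 + g)
-220*X(22) = -220*(11 + 22) = -220*33 = -7260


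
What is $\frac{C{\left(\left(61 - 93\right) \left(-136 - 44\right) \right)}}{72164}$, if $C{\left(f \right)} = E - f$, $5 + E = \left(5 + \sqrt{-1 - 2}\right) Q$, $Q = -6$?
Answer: $- \frac{5795}{72164} - \frac{3 i \sqrt{3}}{36082} \approx -0.080303 - 0.00014401 i$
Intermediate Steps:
$E = -35 - 6 i \sqrt{3}$ ($E = -5 + \left(5 + \sqrt{-1 - 2}\right) \left(-6\right) = -5 + \left(5 + \sqrt{-3}\right) \left(-6\right) = -5 + \left(5 + i \sqrt{3}\right) \left(-6\right) = -5 - \left(30 + 6 i \sqrt{3}\right) = -35 - 6 i \sqrt{3} \approx -35.0 - 10.392 i$)
$C{\left(f \right)} = -35 - f - 6 i \sqrt{3}$ ($C{\left(f \right)} = \left(-35 - 6 i \sqrt{3}\right) - f = -35 - f - 6 i \sqrt{3}$)
$\frac{C{\left(\left(61 - 93\right) \left(-136 - 44\right) \right)}}{72164} = \frac{-35 - \left(61 - 93\right) \left(-136 - 44\right) - 6 i \sqrt{3}}{72164} = \left(-35 - \left(-32\right) \left(-180\right) - 6 i \sqrt{3}\right) \frac{1}{72164} = \left(-35 - 5760 - 6 i \sqrt{3}\right) \frac{1}{72164} = \left(-5795 - 6 i \sqrt{3}\right) \frac{1}{72164} = - \frac{5795}{72164} - \frac{3 i \sqrt{3}}{36082}$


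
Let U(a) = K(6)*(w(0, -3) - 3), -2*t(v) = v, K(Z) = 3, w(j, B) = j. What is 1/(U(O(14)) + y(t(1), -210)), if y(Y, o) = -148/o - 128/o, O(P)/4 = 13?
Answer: -35/269 ≈ -0.13011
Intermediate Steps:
O(P) = 52 (O(P) = 4*13 = 52)
t(v) = -v/2
U(a) = -9 (U(a) = 3*(0 - 3) = 3*(-3) = -9)
y(Y, o) = -276/o
1/(U(O(14)) + y(t(1), -210)) = 1/(-9 - 276/(-210)) = 1/(-9 - 276*(-1/210)) = 1/(-9 + 46/35) = 1/(-269/35) = -35/269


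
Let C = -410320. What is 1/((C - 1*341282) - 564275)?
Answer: -1/1315877 ≈ -7.5995e-7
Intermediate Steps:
1/((C - 1*341282) - 564275) = 1/((-410320 - 1*341282) - 564275) = 1/((-410320 - 341282) - 564275) = 1/(-751602 - 564275) = 1/(-1315877) = -1/1315877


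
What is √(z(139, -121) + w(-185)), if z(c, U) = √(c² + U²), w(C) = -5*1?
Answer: √(-5 + √33962) ≈ 13.390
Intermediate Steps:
w(C) = -5
z(c, U) = √(U² + c²)
√(z(139, -121) + w(-185)) = √(√((-121)² + 139²) - 5) = √(√(14641 + 19321) - 5) = √(√33962 - 5) = √(-5 + √33962)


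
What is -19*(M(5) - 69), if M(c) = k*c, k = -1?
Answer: 1406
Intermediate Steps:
M(c) = -c
-19*(M(5) - 69) = -19*(-1*5 - 69) = -19*(-5 - 69) = -19*(-74) = 1406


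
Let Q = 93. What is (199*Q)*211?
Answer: 3904977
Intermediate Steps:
(199*Q)*211 = (199*93)*211 = 18507*211 = 3904977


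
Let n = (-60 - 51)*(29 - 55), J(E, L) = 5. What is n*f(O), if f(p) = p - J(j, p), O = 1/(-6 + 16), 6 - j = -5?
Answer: -70707/5 ≈ -14141.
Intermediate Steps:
j = 11 (j = 6 - 1*(-5) = 6 + 5 = 11)
O = ⅒ (O = 1/10 = ⅒ ≈ 0.10000)
f(p) = -5 + p (f(p) = p - 1*5 = p - 5 = -5 + p)
n = 2886 (n = -111*(-26) = 2886)
n*f(O) = 2886*(-5 + ⅒) = 2886*(-49/10) = -70707/5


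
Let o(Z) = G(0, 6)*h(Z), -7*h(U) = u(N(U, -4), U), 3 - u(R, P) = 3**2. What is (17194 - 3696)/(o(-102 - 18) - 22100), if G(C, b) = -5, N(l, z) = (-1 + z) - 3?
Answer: -47243/77365 ≈ -0.61065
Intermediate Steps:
N(l, z) = -4 + z
u(R, P) = -6 (u(R, P) = 3 - 1*3**2 = 3 - 1*9 = 3 - 9 = -6)
h(U) = 6/7 (h(U) = -1/7*(-6) = 6/7)
o(Z) = -30/7 (o(Z) = -5*6/7 = -30/7)
(17194 - 3696)/(o(-102 - 18) - 22100) = (17194 - 3696)/(-30/7 - 22100) = 13498/(-154730/7) = 13498*(-7/154730) = -47243/77365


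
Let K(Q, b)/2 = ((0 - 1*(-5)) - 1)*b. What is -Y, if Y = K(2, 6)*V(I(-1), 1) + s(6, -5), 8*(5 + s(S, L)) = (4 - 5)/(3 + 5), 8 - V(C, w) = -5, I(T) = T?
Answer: -39615/64 ≈ -618.98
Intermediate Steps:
V(C, w) = 13 (V(C, w) = 8 - 1*(-5) = 8 + 5 = 13)
K(Q, b) = 8*b (K(Q, b) = 2*(((0 - 1*(-5)) - 1)*b) = 2*(((0 + 5) - 1)*b) = 2*((5 - 1)*b) = 2*(4*b) = 8*b)
s(S, L) = -321/64 (s(S, L) = -5 + ((4 - 5)/(3 + 5))/8 = -5 + (-1/8)/8 = -5 + (-1*1/8)/8 = -5 + (1/8)*(-1/8) = -5 - 1/64 = -321/64)
Y = 39615/64 (Y = (8*6)*13 - 321/64 = 48*13 - 321/64 = 624 - 321/64 = 39615/64 ≈ 618.98)
-Y = -1*39615/64 = -39615/64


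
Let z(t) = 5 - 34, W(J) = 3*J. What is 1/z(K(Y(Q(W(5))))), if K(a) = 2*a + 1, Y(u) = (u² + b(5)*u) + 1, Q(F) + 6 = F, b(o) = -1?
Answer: -1/29 ≈ -0.034483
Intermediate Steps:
Q(F) = -6 + F
Y(u) = 1 + u² - u (Y(u) = (u² - u) + 1 = 1 + u² - u)
K(a) = 1 + 2*a
z(t) = -29
1/z(K(Y(Q(W(5))))) = 1/(-29) = -1/29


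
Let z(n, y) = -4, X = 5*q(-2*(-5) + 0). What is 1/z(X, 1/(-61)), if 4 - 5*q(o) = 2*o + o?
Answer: -¼ ≈ -0.25000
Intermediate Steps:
q(o) = ⅘ - 3*o/5 (q(o) = ⅘ - (2*o + o)/5 = ⅘ - 3*o/5)
X = -26 (X = 5*(⅘ - 3*(-2*(-5) + 0)/5) = 5*(⅘ - 3*(10 + 0)/5) = 5*(⅘ - ⅗*10) = 5*(⅘ - 6) = 5*(-26/5) = -26)
1/z(X, 1/(-61)) = 1/(-4) = -¼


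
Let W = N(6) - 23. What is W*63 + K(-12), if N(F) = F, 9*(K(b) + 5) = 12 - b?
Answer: -3220/3 ≈ -1073.3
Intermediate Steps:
K(b) = -11/3 - b/9 (K(b) = -5 + (12 - b)/9 = -5 + (4/3 - b/9) = -11/3 - b/9)
W = -17 (W = 6 - 23 = -17)
W*63 + K(-12) = -17*63 + (-11/3 - 1/9*(-12)) = -1071 + (-11/3 + 4/3) = -1071 - 7/3 = -3220/3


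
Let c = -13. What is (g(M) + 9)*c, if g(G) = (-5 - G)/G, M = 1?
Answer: -39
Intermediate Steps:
g(G) = (-5 - G)/G
(g(M) + 9)*c = ((-5 - 1*1)/1 + 9)*(-13) = (1*(-5 - 1) + 9)*(-13) = (1*(-6) + 9)*(-13) = (-6 + 9)*(-13) = 3*(-13) = -39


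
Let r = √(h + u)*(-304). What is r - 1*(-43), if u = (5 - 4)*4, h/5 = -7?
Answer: 43 - 304*I*√31 ≈ 43.0 - 1692.6*I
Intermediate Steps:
h = -35 (h = 5*(-7) = -35)
u = 4 (u = 1*4 = 4)
r = -304*I*√31 (r = √(-35 + 4)*(-304) = √(-31)*(-304) = (I*√31)*(-304) = -304*I*√31 ≈ -1692.6*I)
r - 1*(-43) = -304*I*√31 - 1*(-43) = -304*I*√31 + 43 = 43 - 304*I*√31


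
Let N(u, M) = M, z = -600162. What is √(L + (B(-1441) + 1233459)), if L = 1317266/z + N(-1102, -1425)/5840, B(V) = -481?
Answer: √9466668473432647741035/87623652 ≈ 1110.4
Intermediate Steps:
L = -854806429/350494608 (L = 1317266/(-600162) - 1425/5840 = 1317266*(-1/600162) - 1425*1/5840 = -658633/300081 - 285/1168 = -854806429/350494608 ≈ -2.4389)
√(L + (B(-1441) + 1233459)) = √(-854806429/350494608 + (-481 + 1233459)) = √(-854806429/350494608 + 1232978) = √(432151285976195/350494608) = √9466668473432647741035/87623652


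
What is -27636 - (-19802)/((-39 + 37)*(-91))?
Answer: -2504975/91 ≈ -27527.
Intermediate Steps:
-27636 - (-19802)/((-39 + 37)*(-91)) = -27636 - (-19802)/((-2*(-91))) = -27636 - (-19802)/182 = -27636 - 1*(-9901/91) = -27636 + 9901/91 = -2504975/91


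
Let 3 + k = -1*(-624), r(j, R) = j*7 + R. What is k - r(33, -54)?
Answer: 444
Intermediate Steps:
r(j, R) = R + 7*j (r(j, R) = 7*j + R = R + 7*j)
k = 621 (k = -3 - 1*(-624) = -3 + 624 = 621)
k - r(33, -54) = 621 - (-54 + 7*33) = 621 - (-54 + 231) = 621 - 1*177 = 621 - 177 = 444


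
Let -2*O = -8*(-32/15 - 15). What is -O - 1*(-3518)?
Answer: 53798/15 ≈ 3586.5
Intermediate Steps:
O = -1028/15 (O = -(-4)*(-32/15 - 15) = -(-4)*(-257)/15 = -½*2056/15 = -1028/15 ≈ -68.533)
-O - 1*(-3518) = -1*(-1028/15) - 1*(-3518) = 1028/15 + 3518 = 53798/15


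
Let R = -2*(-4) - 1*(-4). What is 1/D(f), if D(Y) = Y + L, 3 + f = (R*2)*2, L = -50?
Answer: -⅕ ≈ -0.20000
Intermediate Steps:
R = 12 (R = 8 + 4 = 12)
f = 45 (f = -3 + (12*2)*2 = -3 + 24*2 = -3 + 48 = 45)
D(Y) = -50 + Y (D(Y) = Y - 50 = -50 + Y)
1/D(f) = 1/(-50 + 45) = 1/(-5) = -⅕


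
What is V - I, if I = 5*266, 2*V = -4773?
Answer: -7433/2 ≈ -3716.5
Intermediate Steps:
V = -4773/2 (V = (½)*(-4773) = -4773/2 ≈ -2386.5)
I = 1330
V - I = -4773/2 - 1*1330 = -4773/2 - 1330 = -7433/2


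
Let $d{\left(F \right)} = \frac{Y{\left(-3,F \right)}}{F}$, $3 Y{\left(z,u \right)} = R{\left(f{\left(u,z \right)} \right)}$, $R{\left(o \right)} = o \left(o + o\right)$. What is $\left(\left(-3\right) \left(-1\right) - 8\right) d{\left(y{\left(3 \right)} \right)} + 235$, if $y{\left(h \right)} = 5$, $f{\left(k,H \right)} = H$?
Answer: $229$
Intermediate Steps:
$R{\left(o \right)} = 2 o^{2}$ ($R{\left(o \right)} = o 2 o = 2 o^{2}$)
$Y{\left(z,u \right)} = \frac{2 z^{2}}{3}$
$d{\left(F \right)} = \frac{6}{F}$ ($d{\left(F \right)} = \frac{\frac{2}{3} \left(-3\right)^{2}}{F} = \frac{\frac{2}{3} \cdot 9}{F} = \frac{6}{F}$)
$\left(\left(-3\right) \left(-1\right) - 8\right) d{\left(y{\left(3 \right)} \right)} + 235 = \left(\left(-3\right) \left(-1\right) - 8\right) \frac{6}{5} + 235 = \left(3 - 8\right) 6 \cdot \frac{1}{5} + 235 = \left(-5\right) \frac{6}{5} + 235 = -6 + 235 = 229$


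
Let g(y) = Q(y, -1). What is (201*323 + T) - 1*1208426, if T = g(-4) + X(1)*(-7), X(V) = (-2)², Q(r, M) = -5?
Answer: -1143536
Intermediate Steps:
g(y) = -5
X(V) = 4
T = -33 (T = -5 + 4*(-7) = -5 - 28 = -33)
(201*323 + T) - 1*1208426 = (201*323 - 33) - 1*1208426 = (64923 - 33) - 1208426 = 64890 - 1208426 = -1143536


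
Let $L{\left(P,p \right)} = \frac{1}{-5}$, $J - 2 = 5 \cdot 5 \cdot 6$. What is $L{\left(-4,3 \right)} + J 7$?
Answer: $\frac{5319}{5} \approx 1063.8$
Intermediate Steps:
$J = 152$ ($J = 2 + 5 \cdot 5 \cdot 6 = 2 + 25 \cdot 6 = 2 + 150 = 152$)
$L{\left(P,p \right)} = - \frac{1}{5}$
$L{\left(-4,3 \right)} + J 7 = - \frac{1}{5} + 152 \cdot 7 = - \frac{1}{5} + 1064 = \frac{5319}{5}$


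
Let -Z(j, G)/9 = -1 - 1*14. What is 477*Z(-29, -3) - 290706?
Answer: -226311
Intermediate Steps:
Z(j, G) = 135 (Z(j, G) = -9*(-1 - 1*14) = -9*(-1 - 14) = -9*(-15) = 135)
477*Z(-29, -3) - 290706 = 477*135 - 290706 = 64395 - 290706 = -226311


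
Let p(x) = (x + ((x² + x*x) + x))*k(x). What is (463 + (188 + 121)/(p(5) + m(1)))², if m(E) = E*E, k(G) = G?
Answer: 19508267584/90601 ≈ 2.1532e+5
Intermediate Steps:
m(E) = E²
p(x) = x*(2*x + 2*x²) (p(x) = (x + ((x² + x*x) + x))*x = (x + ((x² + x²) + x))*x = (x + (2*x² + x))*x = (x + (x + 2*x²))*x = (2*x + 2*x²)*x = x*(2*x + 2*x²))
(463 + (188 + 121)/(p(5) + m(1)))² = (463 + (188 + 121)/(2*5²*(1 + 5) + 1²))² = (463 + 309/(2*25*6 + 1))² = (463 + 309/(300 + 1))² = (463 + 309/301)² = (139672/301)² = 19508267584/90601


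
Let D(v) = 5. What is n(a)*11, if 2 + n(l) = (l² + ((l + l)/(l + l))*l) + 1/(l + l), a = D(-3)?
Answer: 3091/10 ≈ 309.10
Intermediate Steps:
a = 5
n(l) = -2 + l + l² + 1/(2*l) (n(l) = -2 + ((l² + ((l + l)/(l + l))*l) + 1/(l + l)) = -2 + ((l² + ((2*l)/((2*l)))*l) + 1/(2*l)) = -2 + ((l² + ((2*l)*(1/(2*l)))*l) + 1/(2*l)) = -2 + ((l² + 1*l) + 1/(2*l)) = -2 + ((l² + l) + 1/(2*l)) = -2 + ((l + l²) + 1/(2*l)) = -2 + (l + l² + 1/(2*l)) = -2 + l + l² + 1/(2*l))
n(a)*11 = (-2 + 5 + 5² + (½)/5)*11 = (-2 + 5 + 25 + (½)*(⅕))*11 = (-2 + 5 + 25 + ⅒)*11 = (281/10)*11 = 3091/10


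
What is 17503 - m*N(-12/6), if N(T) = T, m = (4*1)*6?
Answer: 17551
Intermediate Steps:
m = 24 (m = 4*6 = 24)
17503 - m*N(-12/6) = 17503 - 24*(-12/6) = 17503 - 24*(-12*⅙) = 17503 - 24*(-2) = 17503 - 1*(-48) = 17503 + 48 = 17551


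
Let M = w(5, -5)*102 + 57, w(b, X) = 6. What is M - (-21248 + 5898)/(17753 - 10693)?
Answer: 473849/706 ≈ 671.17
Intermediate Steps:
M = 669 (M = 6*102 + 57 = 612 + 57 = 669)
M - (-21248 + 5898)/(17753 - 10693) = 669 - (-21248 + 5898)/(17753 - 10693) = 669 - (-15350)/7060 = 669 - 1*(-1535/706) = 669 + 1535/706 = 473849/706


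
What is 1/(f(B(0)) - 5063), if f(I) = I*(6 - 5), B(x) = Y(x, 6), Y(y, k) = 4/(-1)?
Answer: -1/5067 ≈ -0.00019736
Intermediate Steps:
Y(y, k) = -4 (Y(y, k) = 4*(-1) = -4)
B(x) = -4
f(I) = I (f(I) = I*1 = I)
1/(f(B(0)) - 5063) = 1/(-4 - 5063) = 1/(-5067) = -1/5067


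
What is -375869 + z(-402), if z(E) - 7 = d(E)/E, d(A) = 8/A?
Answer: -15185200660/40401 ≈ -3.7586e+5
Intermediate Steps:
z(E) = 7 + 8/E**2 (z(E) = 7 + (8/E)/E = 7 + 8/E**2)
-375869 + z(-402) = -375869 + (7 + 8/(-402)**2) = -375869 + (7 + 8*(1/161604)) = -375869 + (7 + 2/40401) = -375869 + 282809/40401 = -15185200660/40401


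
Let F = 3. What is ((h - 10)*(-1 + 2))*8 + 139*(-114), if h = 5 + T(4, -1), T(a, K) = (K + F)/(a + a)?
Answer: -15884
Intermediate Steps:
T(a, K) = (3 + K)/(2*a) (T(a, K) = (K + 3)/(a + a) = (3 + K)/((2*a)) = (3 + K)*(1/(2*a)) = (3 + K)/(2*a))
h = 21/4 (h = 5 + (½)*(3 - 1)/4 = 5 + (½)*(¼)*2 = 5 + ¼ = 21/4 ≈ 5.2500)
((h - 10)*(-1 + 2))*8 + 139*(-114) = ((21/4 - 10)*(-1 + 2))*8 + 139*(-114) = -19/4*1*8 - 15846 = -19/4*8 - 15846 = -38 - 15846 = -15884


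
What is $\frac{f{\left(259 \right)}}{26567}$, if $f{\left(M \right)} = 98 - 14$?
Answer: $\frac{84}{26567} \approx 0.0031618$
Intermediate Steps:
$f{\left(M \right)} = 84$ ($f{\left(M \right)} = 98 - 14 = 84$)
$\frac{f{\left(259 \right)}}{26567} = \frac{84}{26567}$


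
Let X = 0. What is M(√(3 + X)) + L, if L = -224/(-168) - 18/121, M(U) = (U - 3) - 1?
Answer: -1022/363 + √3 ≈ -1.0834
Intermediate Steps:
M(U) = -4 + U (M(U) = (-3 + U) - 1 = -4 + U)
L = 430/363 (L = -224*(-1/168) - 18*1/121 = 4/3 - 18/121 = 430/363 ≈ 1.1846)
M(√(3 + X)) + L = (-4 + √(3 + 0)) + 430/363 = (-4 + √3) + 430/363 = -1022/363 + √3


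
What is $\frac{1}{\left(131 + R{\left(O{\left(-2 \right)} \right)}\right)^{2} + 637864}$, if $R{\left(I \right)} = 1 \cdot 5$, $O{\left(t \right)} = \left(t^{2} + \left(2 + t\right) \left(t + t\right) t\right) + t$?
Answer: $\frac{1}{656360} \approx 1.5236 \cdot 10^{-6}$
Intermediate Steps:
$O{\left(t \right)} = t + t^{2} + 2 t^{2} \left(2 + t\right)$ ($O{\left(t \right)} = \left(t^{2} + \left(2 + t\right) 2 t t\right) + t = \left(t^{2} + 2 t \left(2 + t\right) t\right) + t = \left(t^{2} + 2 t^{2} \left(2 + t\right)\right) + t = t + t^{2} + 2 t^{2} \left(2 + t\right)$)
$R{\left(I \right)} = 5$
$\frac{1}{\left(131 + R{\left(O{\left(-2 \right)} \right)}\right)^{2} + 637864} = \frac{1}{\left(131 + 5\right)^{2} + 637864} = \frac{1}{136^{2} + 637864} = \frac{1}{18496 + 637864} = \frac{1}{656360}$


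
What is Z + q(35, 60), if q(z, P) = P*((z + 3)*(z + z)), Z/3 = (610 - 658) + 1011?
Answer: 162489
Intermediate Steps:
Z = 2889 (Z = 3*((610 - 658) + 1011) = 3*(-48 + 1011) = 3*963 = 2889)
q(z, P) = 2*P*z*(3 + z) (q(z, P) = P*((3 + z)*(2*z)) = P*(2*z*(3 + z)) = 2*P*z*(3 + z))
Z + q(35, 60) = 2889 + 2*60*35*(3 + 35) = 2889 + 2*60*35*38 = 2889 + 159600 = 162489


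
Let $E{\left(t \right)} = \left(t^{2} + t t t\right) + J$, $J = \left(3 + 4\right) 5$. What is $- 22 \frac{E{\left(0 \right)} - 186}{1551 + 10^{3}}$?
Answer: $\frac{3322}{2551} \approx 1.3022$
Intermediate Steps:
$J = 35$ ($J = 7 \cdot 5 = 35$)
$E{\left(t \right)} = 35 + t^{2} + t^{3}$ ($E{\left(t \right)} = \left(t^{2} + t t t\right) + 35 = \left(t^{2} + t^{2} t\right) + 35 = \left(t^{2} + t^{3}\right) + 35 = 35 + t^{2} + t^{3}$)
$- 22 \frac{E{\left(0 \right)} - 186}{1551 + 10^{3}} = - 22 \frac{\left(35 + 0^{2} + 0^{3}\right) - 186}{1551 + 10^{3}} = - 22 \frac{\left(35 + 0 + 0\right) - 186}{1551 + 1000} = - 22 \frac{35 - 186}{2551} = - 22 \left(\left(-151\right) \frac{1}{2551}\right) = \left(-22\right) \left(- \frac{151}{2551}\right) = \frac{3322}{2551}$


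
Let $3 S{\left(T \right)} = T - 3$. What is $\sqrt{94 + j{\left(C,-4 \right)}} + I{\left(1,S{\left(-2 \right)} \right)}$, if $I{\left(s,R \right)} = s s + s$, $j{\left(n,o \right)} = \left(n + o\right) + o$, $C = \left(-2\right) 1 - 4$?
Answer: $2 + 4 \sqrt{5} \approx 10.944$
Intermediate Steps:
$C = -6$ ($C = -2 - 4 = -6$)
$S{\left(T \right)} = -1 + \frac{T}{3}$ ($S{\left(T \right)} = \frac{T - 3}{3} = \frac{-3 + T}{3} = -1 + \frac{T}{3}$)
$j{\left(n,o \right)} = n + 2 o$
$I{\left(s,R \right)} = s + s^{2}$ ($I{\left(s,R \right)} = s^{2} + s = s + s^{2}$)
$\sqrt{94 + j{\left(C,-4 \right)}} + I{\left(1,S{\left(-2 \right)} \right)} = \sqrt{94 + \left(-6 + 2 \left(-4\right)\right)} + 1 \left(1 + 1\right) = \sqrt{94 - 14} + 1 \cdot 2 = \sqrt{94 - 14} + 2 = \sqrt{80} + 2 = 4 \sqrt{5} + 2 = 2 + 4 \sqrt{5}$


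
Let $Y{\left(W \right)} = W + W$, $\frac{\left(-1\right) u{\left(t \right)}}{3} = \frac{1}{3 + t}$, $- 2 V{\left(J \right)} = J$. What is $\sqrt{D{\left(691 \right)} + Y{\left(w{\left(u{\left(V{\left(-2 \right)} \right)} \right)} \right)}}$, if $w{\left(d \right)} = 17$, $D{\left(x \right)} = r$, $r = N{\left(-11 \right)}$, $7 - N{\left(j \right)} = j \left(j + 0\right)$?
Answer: $4 i \sqrt{5} \approx 8.9443 i$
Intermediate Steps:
$N{\left(j \right)} = 7 - j^{2}$ ($N{\left(j \right)} = 7 - j \left(j + 0\right) = 7 - j j = 7 - j^{2}$)
$V{\left(J \right)} = - \frac{J}{2}$
$r = -114$ ($r = 7 - \left(-11\right)^{2} = 7 - 121 = -114$)
$u{\left(t \right)} = - \frac{3}{3 + t}$
$D{\left(x \right)} = -114$
$Y{\left(W \right)} = 2 W$
$\sqrt{D{\left(691 \right)} + Y{\left(w{\left(u{\left(V{\left(-2 \right)} \right)} \right)} \right)}} = \sqrt{-114 + 2 \cdot 17} = \sqrt{-114 + 34} = \sqrt{-80} = 4 i \sqrt{5}$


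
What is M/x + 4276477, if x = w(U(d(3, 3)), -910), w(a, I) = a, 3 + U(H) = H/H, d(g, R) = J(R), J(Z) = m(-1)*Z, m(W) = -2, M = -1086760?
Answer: 4819857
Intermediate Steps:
J(Z) = -2*Z
d(g, R) = -2*R
U(H) = -2 (U(H) = -3 + H/H = -3 + 1 = -2)
x = -2
M/x + 4276477 = -1086760/(-2) + 4276477 = -1086760*(-½) + 4276477 = 543380 + 4276477 = 4819857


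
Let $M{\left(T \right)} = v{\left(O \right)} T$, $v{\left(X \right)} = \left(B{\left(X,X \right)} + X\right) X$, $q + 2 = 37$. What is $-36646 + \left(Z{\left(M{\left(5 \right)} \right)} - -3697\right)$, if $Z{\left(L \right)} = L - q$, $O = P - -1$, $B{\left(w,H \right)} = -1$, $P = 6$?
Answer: $-32774$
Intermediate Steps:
$q = 35$ ($q = -2 + 37 = 35$)
$O = 7$ ($O = 6 - -1 = 6 + 1 = 7$)
$v{\left(X \right)} = X \left(-1 + X\right)$ ($v{\left(X \right)} = \left(-1 + X\right) X = X \left(-1 + X\right)$)
$M{\left(T \right)} = 42 T$ ($M{\left(T \right)} = 7 \left(-1 + 7\right) T = 7 \cdot 6 T = 42 T$)
$Z{\left(L \right)} = -35 + L$ ($Z{\left(L \right)} = L - 35 = -35 + L$)
$-36646 + \left(Z{\left(M{\left(5 \right)} \right)} - -3697\right) = -36646 + \left(\left(-35 + 42 \cdot 5\right) - -3697\right) = -36646 + \left(\left(-35 + 210\right) + 3697\right) = -36646 + \left(175 + 3697\right) = -36646 + 3872 = -32774$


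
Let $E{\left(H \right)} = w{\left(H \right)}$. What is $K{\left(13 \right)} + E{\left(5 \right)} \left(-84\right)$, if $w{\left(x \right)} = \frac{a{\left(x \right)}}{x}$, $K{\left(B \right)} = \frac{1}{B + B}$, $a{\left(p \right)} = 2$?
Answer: $- \frac{4363}{130} \approx -33.562$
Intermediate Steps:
$K{\left(B \right)} = \frac{1}{2 B}$
$w{\left(x \right)} = \frac{2}{x}$
$E{\left(H \right)} = \frac{2}{H}$
$K{\left(13 \right)} + E{\left(5 \right)} \left(-84\right) = \frac{1}{2 \cdot 13} + \frac{2}{5} \left(-84\right) = \frac{1}{2} \cdot \frac{1}{13} + 2 \cdot \frac{1}{5} \left(-84\right) = \frac{1}{26} + \frac{2}{5} \left(-84\right) = \frac{1}{26} - \frac{168}{5} = - \frac{4363}{130}$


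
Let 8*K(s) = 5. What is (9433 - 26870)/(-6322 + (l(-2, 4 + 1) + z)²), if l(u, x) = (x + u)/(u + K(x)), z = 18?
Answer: 39809/13862 ≈ 2.8718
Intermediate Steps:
K(s) = 5/8 (K(s) = (⅛)*5 = 5/8)
l(u, x) = (u + x)/(5/8 + u) (l(u, x) = (x + u)/(u + 5/8) = (u + x)/(5/8 + u))
(9433 - 26870)/(-6322 + (l(-2, 4 + 1) + z)²) = (9433 - 26870)/(-6322 + (8*(-2 + (4 + 1))/(5 + 8*(-2)) + 18)²) = -17437/(-6322 + (8*(-2 + 5)/(5 - 16) + 18)²) = -17437/(-6322 + (8*3/(-11) + 18)²) = -17437/(-6322 + (8*(-1/11)*3 + 18)²) = -17437/(-6322 + (-24/11 + 18)²) = -17437/(-6322 + (174/11)²) = -17437/(-6322 + 30276/121) = -17437/(-734686/121) = -17437*(-121/734686) = 39809/13862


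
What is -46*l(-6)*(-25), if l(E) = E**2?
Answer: 41400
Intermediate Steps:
-46*l(-6)*(-25) = -46*(-6)**2*(-25) = -46*36*(-25) = -1656*(-25) = 41400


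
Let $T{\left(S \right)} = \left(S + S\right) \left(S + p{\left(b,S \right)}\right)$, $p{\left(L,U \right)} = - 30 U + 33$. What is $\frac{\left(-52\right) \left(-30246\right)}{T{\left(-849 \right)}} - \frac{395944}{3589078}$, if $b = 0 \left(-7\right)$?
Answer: $- \frac{925836487426}{6260322877599} \approx -0.14789$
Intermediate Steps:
$b = 0$
$p{\left(L,U \right)} = 33 - 30 U$
$T{\left(S \right)} = 2 S \left(33 - 29 S\right)$ ($T{\left(S \right)} = \left(S + S\right) \left(S - \left(-33 + 30 S\right)\right) = 2 S \left(33 - 29 S\right)$)
$\frac{\left(-52\right) \left(-30246\right)}{T{\left(-849 \right)}} - \frac{395944}{3589078} = \frac{\left(-52\right) \left(-30246\right)}{2 \left(-849\right) \left(33 - -24621\right)} - \frac{395944}{3589078} = \frac{1572792}{2 \left(-849\right) \left(33 + 24621\right)} - \frac{197972}{1794539} = \frac{1572792}{2 \left(-849\right) 24654} - \frac{197972}{1794539} = \frac{1572792}{-41862492} - \frac{197972}{1794539} = 1572792 \left(- \frac{1}{41862492}\right) - \frac{197972}{1794539} = - \frac{131066}{3488541} - \frac{197972}{1794539} = - \frac{925836487426}{6260322877599}$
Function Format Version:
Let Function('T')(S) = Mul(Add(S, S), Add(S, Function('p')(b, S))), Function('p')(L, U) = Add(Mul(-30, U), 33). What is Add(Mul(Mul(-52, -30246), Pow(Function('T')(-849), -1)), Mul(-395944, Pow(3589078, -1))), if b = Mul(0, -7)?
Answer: Rational(-925836487426, 6260322877599) ≈ -0.14789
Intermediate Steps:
b = 0
Function('p')(L, U) = Add(33, Mul(-30, U))
Function('T')(S) = Mul(2, S, Add(33, Mul(-29, S))) (Function('T')(S) = Mul(Add(S, S), Add(S, Add(33, Mul(-30, S)))) = Mul(Mul(2, S), Add(33, Mul(-29, S))) = Mul(2, S, Add(33, Mul(-29, S))))
Add(Mul(Mul(-52, -30246), Pow(Function('T')(-849), -1)), Mul(-395944, Pow(3589078, -1))) = Add(Mul(Mul(-52, -30246), Pow(Mul(2, -849, Add(33, Mul(-29, -849))), -1)), Mul(-395944, Pow(3589078, -1))) = Add(Mul(1572792, Pow(Mul(2, -849, Add(33, 24621)), -1)), Mul(-395944, Rational(1, 3589078))) = Add(Mul(1572792, Pow(Mul(2, -849, 24654), -1)), Rational(-197972, 1794539)) = Add(Mul(1572792, Pow(-41862492, -1)), Rational(-197972, 1794539)) = Add(Mul(1572792, Rational(-1, 41862492)), Rational(-197972, 1794539)) = Add(Rational(-131066, 3488541), Rational(-197972, 1794539)) = Rational(-925836487426, 6260322877599)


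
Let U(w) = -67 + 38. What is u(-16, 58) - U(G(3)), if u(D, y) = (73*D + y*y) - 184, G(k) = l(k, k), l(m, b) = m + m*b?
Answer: 2041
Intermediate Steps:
l(m, b) = m + b*m
G(k) = k*(1 + k)
u(D, y) = -184 + y**2 + 73*D (u(D, y) = (73*D + y**2) - 184 = (y**2 + 73*D) - 184 = -184 + y**2 + 73*D)
U(w) = -29
u(-16, 58) - U(G(3)) = (-184 + 58**2 + 73*(-16)) - 1*(-29) = (-184 + 3364 - 1168) + 29 = 2012 + 29 = 2041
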